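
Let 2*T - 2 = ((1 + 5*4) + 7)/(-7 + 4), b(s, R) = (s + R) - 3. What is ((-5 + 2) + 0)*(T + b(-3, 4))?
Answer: 17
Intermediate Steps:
b(s, R) = -3 + R + s (b(s, R) = (R + s) - 3 = -3 + R + s)
T = -11/3 (T = 1 + (((1 + 5*4) + 7)/(-7 + 4))/2 = 1 + (((1 + 20) + 7)/(-3))/2 = 1 + ((21 + 7)*(-⅓))/2 = 1 + (28*(-⅓))/2 = 1 + (½)*(-28/3) = 1 - 14/3 = -11/3 ≈ -3.6667)
((-5 + 2) + 0)*(T + b(-3, 4)) = ((-5 + 2) + 0)*(-11/3 + (-3 + 4 - 3)) = (-3 + 0)*(-11/3 - 2) = -3*(-17/3) = 17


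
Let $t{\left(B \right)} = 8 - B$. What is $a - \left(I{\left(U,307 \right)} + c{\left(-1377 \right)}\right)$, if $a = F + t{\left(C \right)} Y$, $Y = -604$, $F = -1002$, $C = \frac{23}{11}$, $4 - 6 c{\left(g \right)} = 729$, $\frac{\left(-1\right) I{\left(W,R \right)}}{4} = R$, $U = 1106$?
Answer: $- \frac{212669}{66} \approx -3222.3$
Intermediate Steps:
$I{\left(W,R \right)} = - 4 R$
$c{\left(g \right)} = - \frac{725}{6}$ ($c{\left(g \right)} = \frac{2}{3} - \frac{243}{2} = - \frac{725}{6}$)
$C = \frac{23}{11}$ ($C = 23 \cdot \frac{1}{11} = \frac{23}{11} \approx 2.0909$)
$a = - \frac{50282}{11}$ ($a = -1002 + \left(8 - \frac{23}{11}\right) \left(-604\right) = -1002 + \frac{65}{11} \left(-604\right) = -1002 - \frac{39260}{11} = - \frac{50282}{11} \approx -4571.1$)
$a - \left(I{\left(U,307 \right)} + c{\left(-1377 \right)}\right) = - \frac{50282}{11} - \left(\left(-4\right) 307 - \frac{725}{6}\right) = - \frac{50282}{11} - \left(-1228 - \frac{725}{6}\right) = - \frac{50282}{11} - - \frac{8093}{6} = - \frac{50282}{11} + \frac{8093}{6} = - \frac{212669}{66}$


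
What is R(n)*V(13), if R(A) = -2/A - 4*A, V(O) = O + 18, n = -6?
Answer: 2263/3 ≈ 754.33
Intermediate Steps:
V(O) = 18 + O
R(A) = -4*A - 2/A
R(n)*V(13) = (-4*(-6) - 2/(-6))*(18 + 13) = (24 - 2*(-⅙))*31 = (24 + ⅓)*31 = (73/3)*31 = 2263/3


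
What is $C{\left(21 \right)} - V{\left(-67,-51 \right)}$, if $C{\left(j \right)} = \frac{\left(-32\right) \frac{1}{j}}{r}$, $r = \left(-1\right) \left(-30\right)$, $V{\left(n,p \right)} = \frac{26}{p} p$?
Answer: $- \frac{8206}{315} \approx -26.051$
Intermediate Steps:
$V{\left(n,p \right)} = 26$
$r = 30$
$C{\left(j \right)} = - \frac{16}{15 j}$ ($C{\left(j \right)} = \frac{\left(-32\right) \frac{1}{j}}{30} = - \frac{32}{j} \frac{1}{30} = - \frac{16}{15 j}$)
$C{\left(21 \right)} - V{\left(-67,-51 \right)} = - \frac{16}{15 \cdot 21} - 26 = \left(- \frac{16}{15}\right) \frac{1}{21} - 26 = - \frac{16}{315} - 26 = - \frac{8206}{315}$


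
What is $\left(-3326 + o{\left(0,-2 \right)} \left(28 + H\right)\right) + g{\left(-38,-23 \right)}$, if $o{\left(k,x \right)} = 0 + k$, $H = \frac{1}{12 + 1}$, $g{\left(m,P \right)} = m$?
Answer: $-3364$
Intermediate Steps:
$H = \frac{1}{13} \approx 0.076923$
$o{\left(k,x \right)} = k$
$\left(-3326 + o{\left(0,-2 \right)} \left(28 + H\right)\right) + g{\left(-38,-23 \right)} = \left(-3326 + 0 \left(28 + \frac{1}{13}\right)\right) - 38 = \left(-3326 + 0 \cdot \frac{365}{13}\right) - 38 = \left(-3326 + 0\right) - 38 = -3326 - 38 = -3364$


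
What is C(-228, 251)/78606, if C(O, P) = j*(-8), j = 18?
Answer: -8/4367 ≈ -0.0018319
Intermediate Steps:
C(O, P) = -144 (C(O, P) = 18*(-8) = -144)
C(-228, 251)/78606 = -144/78606 = -144*1/78606 = -8/4367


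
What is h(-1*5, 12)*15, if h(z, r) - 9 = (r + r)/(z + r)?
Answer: 1305/7 ≈ 186.43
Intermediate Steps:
h(z, r) = 9 + 2*r/(r + z) (h(z, r) = 9 + (r + r)/(z + r) = 9 + (2*r)/(r + z) = 9 + 2*r/(r + z))
h(-1*5, 12)*15 = ((9*(-1*5) + 11*12)/(12 - 1*5))*15 = ((9*(-5) + 132)/(12 - 5))*15 = ((-45 + 132)/7)*15 = ((⅐)*87)*15 = (87/7)*15 = 1305/7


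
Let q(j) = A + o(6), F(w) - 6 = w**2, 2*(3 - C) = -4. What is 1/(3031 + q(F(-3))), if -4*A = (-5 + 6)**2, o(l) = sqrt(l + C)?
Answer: 48492/146966953 - 16*sqrt(11)/146966953 ≈ 0.00032959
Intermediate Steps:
C = 5 (C = 3 - 1/2*(-4) = 3 + 2 = 5)
o(l) = sqrt(5 + l) (o(l) = sqrt(l + 5) = sqrt(5 + l))
A = -1/4 (A = -(-5 + 6)**2/4 = -1/4*1**2 = -1/4*1 = -1/4 ≈ -0.25000)
F(w) = 6 + w**2
q(j) = -1/4 + sqrt(11) (q(j) = -1/4 + sqrt(5 + 6) = -1/4 + sqrt(11))
1/(3031 + q(F(-3))) = 1/(3031 + (-1/4 + sqrt(11))) = 1/(12123/4 + sqrt(11))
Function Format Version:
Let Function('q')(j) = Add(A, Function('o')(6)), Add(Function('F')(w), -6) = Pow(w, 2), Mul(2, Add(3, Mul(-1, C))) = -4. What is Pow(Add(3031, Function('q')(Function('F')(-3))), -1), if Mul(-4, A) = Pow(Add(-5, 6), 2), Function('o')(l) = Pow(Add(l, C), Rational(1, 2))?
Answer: Add(Rational(48492, 146966953), Mul(Rational(-16, 146966953), Pow(11, Rational(1, 2)))) ≈ 0.00032959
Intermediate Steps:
C = 5 (C = Add(3, Mul(Rational(-1, 2), -4)) = Add(3, 2) = 5)
Function('o')(l) = Pow(Add(5, l), Rational(1, 2)) (Function('o')(l) = Pow(Add(l, 5), Rational(1, 2)) = Pow(Add(5, l), Rational(1, 2)))
A = Rational(-1, 4) (A = Mul(Rational(-1, 4), Pow(Add(-5, 6), 2)) = Mul(Rational(-1, 4), Pow(1, 2)) = Mul(Rational(-1, 4), 1) = Rational(-1, 4) ≈ -0.25000)
Function('F')(w) = Add(6, Pow(w, 2))
Function('q')(j) = Add(Rational(-1, 4), Pow(11, Rational(1, 2))) (Function('q')(j) = Add(Rational(-1, 4), Pow(Add(5, 6), Rational(1, 2))) = Add(Rational(-1, 4), Pow(11, Rational(1, 2))))
Pow(Add(3031, Function('q')(Function('F')(-3))), -1) = Pow(Add(3031, Add(Rational(-1, 4), Pow(11, Rational(1, 2)))), -1) = Pow(Add(Rational(12123, 4), Pow(11, Rational(1, 2))), -1)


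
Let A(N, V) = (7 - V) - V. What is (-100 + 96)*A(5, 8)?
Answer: 36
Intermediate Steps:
A(N, V) = 7 - 2*V
(-100 + 96)*A(5, 8) = (-100 + 96)*(7 - 2*8) = -4*(7 - 16) = -4*(-9) = 36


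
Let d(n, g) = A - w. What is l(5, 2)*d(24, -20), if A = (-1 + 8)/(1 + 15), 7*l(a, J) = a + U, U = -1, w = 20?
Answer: -313/28 ≈ -11.179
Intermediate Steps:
l(a, J) = -⅐ + a/7 (l(a, J) = (a - 1)/7 = (-1 + a)/7 = -⅐ + a/7)
A = 7/16 ≈ 0.43750
d(n, g) = -313/16 (d(n, g) = 7/16 - 1*20 = 7/16 - 20 = -313/16)
l(5, 2)*d(24, -20) = (-⅐ + (⅐)*5)*(-313/16) = (-⅐ + 5/7)*(-313/16) = (4/7)*(-313/16) = -313/28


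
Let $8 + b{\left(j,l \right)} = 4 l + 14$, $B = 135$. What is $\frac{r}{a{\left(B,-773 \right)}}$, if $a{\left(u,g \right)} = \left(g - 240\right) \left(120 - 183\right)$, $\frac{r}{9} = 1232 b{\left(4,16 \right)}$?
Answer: $\frac{12320}{1013} \approx 12.162$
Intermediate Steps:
$b{\left(j,l \right)} = 6 + 4 l$ ($b{\left(j,l \right)} = -8 + \left(4 l + 14\right) = -8 + \left(14 + 4 l\right) = 6 + 4 l$)
$r = 776160$ ($r = 9 \cdot 1232 \left(6 + 4 \cdot 16\right) = 9 \cdot 1232 \left(6 + 64\right) = 9 \cdot 1232 \cdot 70 = 9 \cdot 86240 = 776160$)
$a{\left(u,g \right)} = 15120 - 63 g$ ($a{\left(u,g \right)} = \left(-240 + g\right) \left(-63\right) = 15120 - 63 g$)
$\frac{r}{a{\left(B,-773 \right)}} = \frac{776160}{15120 - -48699} = \frac{776160}{15120 + 48699} = \frac{776160}{63819} = 776160 \cdot \frac{1}{63819} = \frac{12320}{1013}$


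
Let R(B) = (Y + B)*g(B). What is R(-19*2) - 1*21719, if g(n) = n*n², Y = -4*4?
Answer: 2941369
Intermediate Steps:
Y = -16
g(n) = n³
R(B) = B³*(-16 + B) (R(B) = (-16 + B)*B³ = B³*(-16 + B))
R(-19*2) - 1*21719 = (-19*2)³*(-16 - 19*2) - 1*21719 = (-38)³*(-16 - 38) - 21719 = -54872*(-54) - 21719 = 2963088 - 21719 = 2941369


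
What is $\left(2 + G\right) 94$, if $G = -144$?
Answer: $-13348$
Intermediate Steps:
$\left(2 + G\right) 94 = \left(2 - 144\right) 94 = \left(-142\right) 94 = -13348$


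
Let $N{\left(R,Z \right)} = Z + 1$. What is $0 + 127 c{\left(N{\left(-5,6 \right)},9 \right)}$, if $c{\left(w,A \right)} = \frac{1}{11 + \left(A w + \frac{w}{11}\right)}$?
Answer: $\frac{1397}{821} \approx 1.7016$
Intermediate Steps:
$N{\left(R,Z \right)} = 1 + Z$
$c{\left(w,A \right)} = \frac{1}{11 + \frac{w}{11} + A w}$ ($c{\left(w,A \right)} = \frac{1}{11 + \left(A w + w \frac{1}{11}\right)} = \frac{1}{11 + \left(A w + \frac{w}{11}\right)} = \frac{1}{11 + \left(\frac{w}{11} + A w\right)} = \frac{1}{11 + \frac{w}{11} + A w}$)
$0 + 127 c{\left(N{\left(-5,6 \right)},9 \right)} = 0 + 127 \frac{11}{121 + \left(1 + 6\right) + 11 \cdot 9 \left(1 + 6\right)} = 0 + 127 \frac{11}{121 + 7 + 11 \cdot 9 \cdot 7} = 0 + 127 \frac{11}{121 + 7 + 693} = 0 + 127 \cdot \frac{11}{821} = 0 + \frac{1397}{821} = \frac{1397}{821}$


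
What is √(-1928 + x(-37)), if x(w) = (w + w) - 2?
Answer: 2*I*√501 ≈ 44.766*I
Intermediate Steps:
x(w) = -2 + 2*w (x(w) = 2*w - 2 = -2 + 2*w)
√(-1928 + x(-37)) = √(-1928 + (-2 + 2*(-37))) = √(-1928 + (-2 - 74)) = √(-1928 - 76) = √(-2004) = 2*I*√501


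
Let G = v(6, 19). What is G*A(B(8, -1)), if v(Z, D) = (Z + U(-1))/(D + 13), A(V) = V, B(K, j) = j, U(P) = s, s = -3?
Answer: -3/32 ≈ -0.093750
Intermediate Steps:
U(P) = -3
v(Z, D) = (-3 + Z)/(13 + D) (v(Z, D) = (Z - 3)/(D + 13) = (-3 + Z)/(13 + D))
G = 3/32 (G = (-3 + 6)/(13 + 19) = 3/32 ≈ 0.093750)
G*A(B(8, -1)) = (3/32)*(-1) = -3/32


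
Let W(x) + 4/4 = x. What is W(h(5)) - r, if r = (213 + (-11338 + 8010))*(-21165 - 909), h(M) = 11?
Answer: -68760500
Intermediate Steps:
r = 68760510 (r = (213 - 3328)*(-22074) = -3115*(-22074) = 68760510)
W(x) = -1 + x
W(h(5)) - r = (-1 + 11) - 1*68760510 = 10 - 68760510 = -68760500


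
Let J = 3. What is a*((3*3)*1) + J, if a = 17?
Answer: 156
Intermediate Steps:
a*((3*3)*1) + J = 17*((3*3)*1) + 3 = 17*(9*1) + 3 = 17*9 + 3 = 153 + 3 = 156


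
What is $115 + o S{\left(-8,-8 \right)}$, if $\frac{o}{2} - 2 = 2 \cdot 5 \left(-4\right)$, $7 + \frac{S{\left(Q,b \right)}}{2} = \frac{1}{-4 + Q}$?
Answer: $\frac{3575}{3} \approx 1191.7$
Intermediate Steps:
$S{\left(Q,b \right)} = -14 + \frac{2}{-4 + Q}$
$o = -76$ ($o = 4 + 2 \cdot 2 \cdot 5 \left(-4\right) = 4 + 2 \cdot 10 \left(-4\right) = 4 + 2 \left(-40\right) = 4 - 80 = -76$)
$115 + o S{\left(-8,-8 \right)} = 115 - 76 \frac{2 \left(29 - -56\right)}{-4 - 8} = 115 - 76 \frac{2 \left(29 + 56\right)}{-12} = 115 - 76 \cdot 2 \left(- \frac{1}{12}\right) 85 = 115 - - \frac{3230}{3} = 115 + \frac{3230}{3} = \frac{3575}{3}$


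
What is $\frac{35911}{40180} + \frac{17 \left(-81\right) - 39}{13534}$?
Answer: $\frac{214562297}{271898060} \approx 0.78913$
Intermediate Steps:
$\frac{35911}{40180} + \frac{17 \left(-81\right) - 39}{13534} = 35911 \cdot \frac{1}{40180} + \left(-1377 - 39\right) \frac{1}{13534} = \frac{35911}{40180} - \frac{708}{6767} = \frac{214562297}{271898060}$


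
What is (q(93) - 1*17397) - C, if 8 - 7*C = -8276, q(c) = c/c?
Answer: -130056/7 ≈ -18579.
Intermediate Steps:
q(c) = 1
C = 8284/7 (C = 8/7 - ⅐*(-8276) = 8/7 + 8276/7 = 8284/7 ≈ 1183.4)
(q(93) - 1*17397) - C = (1 - 1*17397) - 1*8284/7 = (1 - 17397) - 8284/7 = -17396 - 8284/7 = -130056/7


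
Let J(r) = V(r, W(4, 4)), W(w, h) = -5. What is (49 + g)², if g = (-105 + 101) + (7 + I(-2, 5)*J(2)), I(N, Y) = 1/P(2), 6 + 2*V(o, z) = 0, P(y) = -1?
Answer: 3025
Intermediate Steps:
V(o, z) = -3 (V(o, z) = -3 + (½)*0 = -3 + 0 = -3)
I(N, Y) = -1 (I(N, Y) = 1/(-1) = -1)
J(r) = -3
g = 6 (g = (-105 + 101) + (7 - 1*(-3)) = -4 + (7 + 3) = -4 + 10 = 6)
(49 + g)² = (49 + 6)² = 55² = 3025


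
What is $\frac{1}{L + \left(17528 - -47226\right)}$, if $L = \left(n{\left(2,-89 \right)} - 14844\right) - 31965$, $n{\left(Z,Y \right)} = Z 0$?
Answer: $\frac{1}{17945} \approx 5.5726 \cdot 10^{-5}$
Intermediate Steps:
$n{\left(Z,Y \right)} = 0$
$L = -46809$ ($L = \left(0 - 14844\right) - 31965 = -14844 - 31965 = -46809$)
$\frac{1}{L + \left(17528 - -47226\right)} = \frac{1}{-46809 + \left(17528 - -47226\right)} = \frac{1}{-46809 + \left(17528 + 47226\right)} = \frac{1}{-46809 + 64754} = \frac{1}{17945}$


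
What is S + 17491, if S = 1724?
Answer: 19215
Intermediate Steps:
S + 17491 = 1724 + 17491 = 19215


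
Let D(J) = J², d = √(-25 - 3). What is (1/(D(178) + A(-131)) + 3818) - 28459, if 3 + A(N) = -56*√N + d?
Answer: 2*(-390325760*I - 689948*√131 + 24641*√7)/(-2*√7 + 56*√131 + 31681*I) ≈ -24641.0 + 5.9605e-7*I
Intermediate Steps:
d = 2*I*√7 (d = √(-28) = 2*I*√7 ≈ 5.2915*I)
A(N) = -3 - 56*√N + 2*I*√7 (A(N) = -3 + (-56*√N + 2*I*√7) = -3 - 56*√N + 2*I*√7)
(1/(D(178) + A(-131)) + 3818) - 28459 = (1/(178² + (-3 - 56*I*√131 + 2*I*√7)) + 3818) - 28459 = (1/(31684 + (-3 - 56*I*√131 + 2*I*√7)) + 3818) - 28459 = (1/(31681 - 56*I*√131 + 2*I*√7) + 3818) - 28459 = (3818 + 1/(31681 - 56*I*√131 + 2*I*√7)) - 28459 = -24641 + 1/(31681 - 56*I*√131 + 2*I*√7)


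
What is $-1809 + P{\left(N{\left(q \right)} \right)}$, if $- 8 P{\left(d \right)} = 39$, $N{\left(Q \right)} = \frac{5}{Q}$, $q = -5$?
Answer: $- \frac{14511}{8} \approx -1813.9$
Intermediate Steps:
$P{\left(d \right)} = - \frac{39}{8}$ ($P{\left(d \right)} = \left(- \frac{1}{8}\right) 39 = - \frac{39}{8}$)
$-1809 + P{\left(N{\left(q \right)} \right)} = -1809 - \frac{39}{8} = - \frac{14511}{8}$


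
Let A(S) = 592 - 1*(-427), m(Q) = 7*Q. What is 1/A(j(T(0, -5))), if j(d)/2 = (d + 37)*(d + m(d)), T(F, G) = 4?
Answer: 1/1019 ≈ 0.00098135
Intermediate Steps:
j(d) = 16*d*(37 + d) (j(d) = 2*((d + 37)*(d + 7*d)) = 2*((37 + d)*(8*d)) = 2*(8*d*(37 + d)) = 16*d*(37 + d))
A(S) = 1019 (A(S) = 592 + 427 = 1019)
1/A(j(T(0, -5))) = 1/1019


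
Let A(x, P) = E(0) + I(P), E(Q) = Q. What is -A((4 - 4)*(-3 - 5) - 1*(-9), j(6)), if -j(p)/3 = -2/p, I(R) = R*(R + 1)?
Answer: -2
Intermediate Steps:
I(R) = R*(1 + R)
j(p) = 6/p (j(p) = -(-6)/p = 6/p)
A(x, P) = P*(1 + P) (A(x, P) = 0 + P*(1 + P) = P*(1 + P))
-A((4 - 4)*(-3 - 5) - 1*(-9), j(6)) = -6/6*(1 + 6/6) = -6*(⅙)*(1 + 6*(⅙)) = -(1 + 1) = -2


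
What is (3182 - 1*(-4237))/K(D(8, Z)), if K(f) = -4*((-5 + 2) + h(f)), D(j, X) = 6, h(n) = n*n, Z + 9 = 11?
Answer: -2473/44 ≈ -56.205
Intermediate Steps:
Z = 2 (Z = -9 + 11 = 2)
h(n) = n**2
K(f) = 12 - 4*f**2 (K(f) = -4*((-5 + 2) + f**2) = -4*(-3 + f**2) = 12 - 4*f**2)
(3182 - 1*(-4237))/K(D(8, Z)) = (3182 - 1*(-4237))/(12 - 4*6**2) = (3182 + 4237)/(12 - 4*36) = 7419/(12 - 144) = 7419/(-132) = 7419*(-1/132) = -2473/44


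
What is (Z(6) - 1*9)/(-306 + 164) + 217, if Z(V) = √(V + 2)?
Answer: 30823/142 - √2/71 ≈ 217.04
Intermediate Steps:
Z(V) = √(2 + V)
(Z(6) - 1*9)/(-306 + 164) + 217 = (√(2 + 6) - 1*9)/(-306 + 164) + 217 = (√8 - 9)/(-142) + 217 = (2*√2 - 9)*(-1/142) + 217 = (-9 + 2*√2)*(-1/142) + 217 = (9/142 - √2/71) + 217 = 30823/142 - √2/71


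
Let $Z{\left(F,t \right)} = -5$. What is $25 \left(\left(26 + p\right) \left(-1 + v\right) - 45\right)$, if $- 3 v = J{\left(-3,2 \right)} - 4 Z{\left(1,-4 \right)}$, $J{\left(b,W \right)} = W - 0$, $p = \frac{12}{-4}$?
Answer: $- \frac{17750}{3} \approx -5916.7$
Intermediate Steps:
$p = -3$ ($p = 12 \left(- \frac{1}{4}\right) = -3$)
$J{\left(b,W \right)} = W$ ($J{\left(b,W \right)} = W + 0 = W$)
$v = - \frac{22}{3}$ ($v = - \frac{2 - -20}{3} = - \frac{2 + 20}{3} = \left(- \frac{1}{3}\right) 22 = - \frac{22}{3} \approx -7.3333$)
$25 \left(\left(26 + p\right) \left(-1 + v\right) - 45\right) = 25 \left(\left(26 - 3\right) \left(-1 - \frac{22}{3}\right) - 45\right) = 25 \left(23 \left(- \frac{25}{3}\right) - 45\right) = 25 \left(- \frac{575}{3} - 45\right) = 25 \left(- \frac{710}{3}\right) = - \frac{17750}{3}$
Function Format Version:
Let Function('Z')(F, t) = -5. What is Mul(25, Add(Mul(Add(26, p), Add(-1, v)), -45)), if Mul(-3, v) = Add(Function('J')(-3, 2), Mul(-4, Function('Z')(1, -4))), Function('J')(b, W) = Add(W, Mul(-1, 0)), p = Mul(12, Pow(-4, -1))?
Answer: Rational(-17750, 3) ≈ -5916.7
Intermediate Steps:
p = -3 (p = Mul(12, Rational(-1, 4)) = -3)
Function('J')(b, W) = W (Function('J')(b, W) = Add(W, 0) = W)
v = Rational(-22, 3) (v = Mul(Rational(-1, 3), Add(2, Mul(-4, -5))) = Mul(Rational(-1, 3), Add(2, 20)) = Mul(Rational(-1, 3), 22) = Rational(-22, 3) ≈ -7.3333)
Mul(25, Add(Mul(Add(26, p), Add(-1, v)), -45)) = Mul(25, Add(Mul(Add(26, -3), Add(-1, Rational(-22, 3))), -45)) = Mul(25, Add(Mul(23, Rational(-25, 3)), -45)) = Mul(25, Add(Rational(-575, 3), -45)) = Mul(25, Rational(-710, 3)) = Rational(-17750, 3)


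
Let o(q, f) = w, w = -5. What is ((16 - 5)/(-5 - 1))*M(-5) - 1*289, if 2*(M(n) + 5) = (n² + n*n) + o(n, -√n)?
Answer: -3853/12 ≈ -321.08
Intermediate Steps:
o(q, f) = -5
M(n) = -15/2 + n² (M(n) = -5 + ((n² + n*n) - 5)/2 = -5 + ((n² + n²) - 5)/2 = -5 + (2*n² - 5)/2 = -5 + (-5 + 2*n²)/2 = -5 + (-5/2 + n²) = -15/2 + n²)
((16 - 5)/(-5 - 1))*M(-5) - 1*289 = ((16 - 5)/(-5 - 1))*(-15/2 + (-5)²) - 1*289 = (11/(-6))*(-15/2 + 25) - 289 = (11*(-⅙))*(35/2) - 289 = -11/6*35/2 - 289 = -385/12 - 289 = -3853/12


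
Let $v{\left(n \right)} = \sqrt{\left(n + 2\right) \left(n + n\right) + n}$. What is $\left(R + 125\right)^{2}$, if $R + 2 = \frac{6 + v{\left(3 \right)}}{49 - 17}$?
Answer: $\frac{\left(3942 + \sqrt{33}\right)^{2}}{1024} \approx 15219.0$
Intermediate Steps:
$v{\left(n \right)} = \sqrt{n + 2 n \left(2 + n\right)}$ ($v{\left(n \right)} = \sqrt{\left(2 + n\right) 2 n + n} = \sqrt{2 n \left(2 + n\right) + n} = \sqrt{n + 2 n \left(2 + n\right)}$)
$R = - \frac{29}{16} + \frac{\sqrt{33}}{32}$ ($R = -2 + \frac{6 + \sqrt{3 \left(5 + 2 \cdot 3\right)}}{49 - 17} = -2 + \frac{6 + \sqrt{3 \left(5 + 6\right)}}{32} = -2 + \left(6 + \sqrt{3 \cdot 11}\right) \frac{1}{32} = -2 + \left(6 + \sqrt{33}\right) \frac{1}{32} = -2 + \left(\frac{3}{16} + \frac{\sqrt{33}}{32}\right) = - \frac{29}{16} + \frac{\sqrt{33}}{32} \approx -1.633$)
$\left(R + 125\right)^{2} = \left(\left(- \frac{29}{16} + \frac{\sqrt{33}}{32}\right) + 125\right)^{2} = \left(\frac{1971}{16} + \frac{\sqrt{33}}{32}\right)^{2}$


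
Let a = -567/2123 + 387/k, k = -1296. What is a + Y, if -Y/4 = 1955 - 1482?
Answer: -578580041/305712 ≈ -1892.6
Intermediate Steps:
a = -172937/305712 (a = -567/2123 + 387/(-1296) = -567*1/2123 + 387*(-1/1296) = -567/2123 - 43/144 = -172937/305712 ≈ -0.56569)
Y = -1892 (Y = -4*(1955 - 1482) = -4*473 = -1892)
a + Y = -172937/305712 - 1892 = -578580041/305712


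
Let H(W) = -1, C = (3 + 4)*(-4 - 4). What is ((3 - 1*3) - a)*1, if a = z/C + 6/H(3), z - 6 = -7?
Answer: 335/56 ≈ 5.9821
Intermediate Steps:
z = -1 (z = 6 - 7 = -1)
C = -56 (C = 7*(-8) = -56)
a = -335/56 (a = -1/(-56) + 6/(-1) = -1*(-1/56) + 6*(-1) = 1/56 - 6 = -335/56 ≈ -5.9821)
((3 - 1*3) - a)*1 = ((3 - 1*3) - 1*(-335/56))*1 = ((3 - 3) + 335/56)*1 = (0 + 335/56)*1 = (335/56)*1 = 335/56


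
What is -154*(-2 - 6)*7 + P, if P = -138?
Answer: 8486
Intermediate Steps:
-154*(-2 - 6)*7 + P = -154*(-2 - 6)*7 - 138 = -(-1232)*7 - 138 = -154*(-56) - 138 = 8624 - 138 = 8486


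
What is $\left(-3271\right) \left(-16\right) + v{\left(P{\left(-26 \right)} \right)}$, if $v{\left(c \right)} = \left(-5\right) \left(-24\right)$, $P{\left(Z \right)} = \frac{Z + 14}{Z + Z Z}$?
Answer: $52456$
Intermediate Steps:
$P{\left(Z \right)} = \frac{14 + Z}{Z + Z^{2}}$
$v{\left(c \right)} = 120$
$\left(-3271\right) \left(-16\right) + v{\left(P{\left(-26 \right)} \right)} = \left(-3271\right) \left(-16\right) + 120 = 52336 + 120 = 52456$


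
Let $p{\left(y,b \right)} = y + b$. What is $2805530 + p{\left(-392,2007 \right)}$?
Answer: $2807145$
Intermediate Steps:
$p{\left(y,b \right)} = b + y$
$2805530 + p{\left(-392,2007 \right)} = 2805530 + \left(2007 - 392\right) = 2805530 + 1615 = 2807145$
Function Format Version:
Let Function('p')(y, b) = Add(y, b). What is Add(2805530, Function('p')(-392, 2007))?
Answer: 2807145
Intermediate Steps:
Function('p')(y, b) = Add(b, y)
Add(2805530, Function('p')(-392, 2007)) = Add(2805530, Add(2007, -392)) = Add(2805530, 1615) = 2807145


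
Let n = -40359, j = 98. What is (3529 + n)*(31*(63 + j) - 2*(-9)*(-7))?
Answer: -179177950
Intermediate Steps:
(3529 + n)*(31*(63 + j) - 2*(-9)*(-7)) = (3529 - 40359)*(31*(63 + 98) - 2*(-9)*(-7)) = -36830*(31*161 + 18*(-7)) = -36830*(4991 - 126) = -36830*4865 = -179177950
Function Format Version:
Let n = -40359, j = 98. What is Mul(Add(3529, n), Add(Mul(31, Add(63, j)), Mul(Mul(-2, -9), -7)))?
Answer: -179177950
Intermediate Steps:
Mul(Add(3529, n), Add(Mul(31, Add(63, j)), Mul(Mul(-2, -9), -7))) = Mul(Add(3529, -40359), Add(Mul(31, Add(63, 98)), Mul(Mul(-2, -9), -7))) = Mul(-36830, Add(Mul(31, 161), Mul(18, -7))) = Mul(-36830, Add(4991, -126)) = Mul(-36830, 4865) = -179177950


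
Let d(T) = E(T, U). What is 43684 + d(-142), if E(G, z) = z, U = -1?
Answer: 43683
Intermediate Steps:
d(T) = -1
43684 + d(-142) = 43684 - 1 = 43683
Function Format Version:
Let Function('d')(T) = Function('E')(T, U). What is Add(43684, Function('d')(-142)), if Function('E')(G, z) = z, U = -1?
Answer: 43683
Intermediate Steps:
Function('d')(T) = -1
Add(43684, Function('d')(-142)) = Add(43684, -1) = 43683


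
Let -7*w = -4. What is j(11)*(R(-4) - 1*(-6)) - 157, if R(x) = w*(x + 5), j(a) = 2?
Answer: -1007/7 ≈ -143.86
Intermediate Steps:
w = 4/7 (w = -⅐*(-4) = 4/7 ≈ 0.57143)
R(x) = 20/7 + 4*x/7 (R(x) = 4*(x + 5)/7 = 4*(5 + x)/7 = 20/7 + 4*x/7)
j(11)*(R(-4) - 1*(-6)) - 157 = 2*((20/7 + (4/7)*(-4)) - 1*(-6)) - 157 = 2*((20/7 - 16/7) + 6) - 157 = 2*(4/7 + 6) - 157 = 2*(46/7) - 157 = 92/7 - 157 = -1007/7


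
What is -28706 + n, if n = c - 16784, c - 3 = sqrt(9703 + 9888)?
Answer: -45487 + sqrt(19591) ≈ -45347.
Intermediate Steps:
c = 3 + sqrt(19591) (c = 3 + sqrt(9703 + 9888) = 3 + sqrt(19591) ≈ 142.97)
n = -16781 + sqrt(19591) (n = (3 + sqrt(19591)) - 16784 = -16781 + sqrt(19591) ≈ -16641.)
-28706 + n = -28706 + (-16781 + sqrt(19591)) = -45487 + sqrt(19591)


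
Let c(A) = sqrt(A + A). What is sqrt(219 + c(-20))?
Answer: sqrt(219 + 2*I*sqrt(10)) ≈ 14.8 + 0.2137*I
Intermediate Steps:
c(A) = sqrt(2)*sqrt(A) (c(A) = sqrt(2*A) = sqrt(2)*sqrt(A))
sqrt(219 + c(-20)) = sqrt(219 + sqrt(2)*sqrt(-20)) = sqrt(219 + sqrt(2)*(2*I*sqrt(5))) = sqrt(219 + 2*I*sqrt(10))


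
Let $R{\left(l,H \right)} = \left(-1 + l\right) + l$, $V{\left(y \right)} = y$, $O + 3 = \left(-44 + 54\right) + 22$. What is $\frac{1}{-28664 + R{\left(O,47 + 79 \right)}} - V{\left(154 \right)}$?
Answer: $- \frac{4405479}{28607} \approx -154.0$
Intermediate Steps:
$O = 29$ ($O = -3 + \left(\left(-44 + 54\right) + 22\right) = -3 + \left(10 + 22\right) = -3 + 32 = 29$)
$R{\left(l,H \right)} = -1 + 2 l$
$\frac{1}{-28664 + R{\left(O,47 + 79 \right)}} - V{\left(154 \right)} = \frac{1}{-28664 + \left(-1 + 2 \cdot 29\right)} - 154 = \frac{1}{-28664 + \left(-1 + 58\right)} - 154 = \frac{1}{-28664 + 57} - 154 = \frac{1}{-28607} - 154 = - \frac{1}{28607} - 154 = - \frac{4405479}{28607}$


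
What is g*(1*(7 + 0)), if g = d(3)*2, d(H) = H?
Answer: 42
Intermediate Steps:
g = 6 (g = 3*2 = 6)
g*(1*(7 + 0)) = 6*(1*(7 + 0)) = 6*(1*7) = 6*7 = 42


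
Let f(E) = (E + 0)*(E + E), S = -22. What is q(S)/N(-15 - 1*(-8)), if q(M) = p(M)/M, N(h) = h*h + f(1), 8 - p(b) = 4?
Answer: -2/561 ≈ -0.0035651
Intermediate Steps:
p(b) = 4 (p(b) = 8 - 1*4 = 8 - 4 = 4)
f(E) = 2*E² (f(E) = E*(2*E) = 2*E²)
N(h) = 2 + h² (N(h) = h*h + 2*1² = h² + 2*1 = h² + 2 = 2 + h²)
q(M) = 4/M
q(S)/N(-15 - 1*(-8)) = (4/(-22))/(2 + (-15 - 1*(-8))²) = (4*(-1/22))/(2 + (-15 + 8)²) = -2/(11*(2 + (-7)²)) = -2/(11*(2 + 49)) = -2/11/51 = -2/11*1/51 = -2/561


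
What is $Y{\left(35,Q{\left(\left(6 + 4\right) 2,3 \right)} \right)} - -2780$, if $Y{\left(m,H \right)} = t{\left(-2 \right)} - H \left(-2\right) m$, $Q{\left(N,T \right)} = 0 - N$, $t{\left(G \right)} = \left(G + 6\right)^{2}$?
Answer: $1396$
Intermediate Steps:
$t{\left(G \right)} = \left(6 + G\right)^{2}$
$Q{\left(N,T \right)} = - N$
$Y{\left(m,H \right)} = 16 + 2 H m$ ($Y{\left(m,H \right)} = \left(6 - 2\right)^{2} - H \left(-2\right) m = 4^{2} - - 2 H m = 16 - - 2 H m = 16 + 2 H m$)
$Y{\left(35,Q{\left(\left(6 + 4\right) 2,3 \right)} \right)} - -2780 = \left(16 + 2 \left(- \left(6 + 4\right) 2\right) 35\right) - -2780 = \left(16 + 2 \left(- 10 \cdot 2\right) 35\right) + 2780 = \left(16 + 2 \left(\left(-1\right) 20\right) 35\right) + 2780 = \left(16 + 2 \left(-20\right) 35\right) + 2780 = \left(16 - 1400\right) + 2780 = -1384 + 2780 = 1396$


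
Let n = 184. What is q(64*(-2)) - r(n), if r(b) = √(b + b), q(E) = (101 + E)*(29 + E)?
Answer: 2673 - 4*√23 ≈ 2653.8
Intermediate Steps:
q(E) = (29 + E)*(101 + E)
r(b) = √2*√b (r(b) = √(2*b) = √2*√b)
q(64*(-2)) - r(n) = (2929 + (64*(-2))² + 130*(64*(-2))) - √2*√184 = (2929 + (-128)² + 130*(-128)) - √2*2*√46 = (2929 + 16384 - 16640) - 4*√23 = 2673 - 4*√23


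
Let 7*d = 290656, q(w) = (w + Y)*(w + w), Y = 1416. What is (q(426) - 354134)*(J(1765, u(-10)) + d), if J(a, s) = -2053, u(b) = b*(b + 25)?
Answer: 335755346250/7 ≈ 4.7965e+10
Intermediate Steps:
u(b) = b*(25 + b)
q(w) = 2*w*(1416 + w) (q(w) = (w + 1416)*(w + w) = (1416 + w)*(2*w) = 2*w*(1416 + w))
d = 290656/7 (d = (⅐)*290656 = 290656/7 ≈ 41522.)
(q(426) - 354134)*(J(1765, u(-10)) + d) = (2*426*(1416 + 426) - 354134)*(-2053 + 290656/7) = (2*426*1842 - 354134)*(276285/7) = (1569384 - 354134)*(276285/7) = 1215250*(276285/7) = 335755346250/7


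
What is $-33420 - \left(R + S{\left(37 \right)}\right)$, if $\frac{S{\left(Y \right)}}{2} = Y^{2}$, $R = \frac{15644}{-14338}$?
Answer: $- \frac{259208880}{7169} \approx -36157.0$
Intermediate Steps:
$R = - \frac{7822}{7169}$ ($R = 15644 \left(- \frac{1}{14338}\right) = - \frac{7822}{7169} \approx -1.0911$)
$S{\left(Y \right)} = 2 Y^{2}$
$-33420 - \left(R + S{\left(37 \right)}\right) = -33420 - \left(- \frac{7822}{7169} + 2 \cdot 37^{2}\right) = -33420 - \left(- \frac{7822}{7169} + 2 \cdot 1369\right) = -33420 - \left(- \frac{7822}{7169} + 2738\right) = -33420 - \frac{19620900}{7169} = - \frac{259208880}{7169}$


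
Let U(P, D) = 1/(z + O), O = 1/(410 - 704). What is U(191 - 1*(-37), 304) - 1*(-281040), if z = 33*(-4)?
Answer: 10906881066/38809 ≈ 2.8104e+5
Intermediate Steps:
O = -1/294 (O = 1/(-294) = -1/294 ≈ -0.0034014)
z = -132
U(P, D) = -294/38809 (U(P, D) = 1/(-132 - 1/294) = 1/(-38809/294) = -294/38809)
U(191 - 1*(-37), 304) - 1*(-281040) = -294/38809 - 1*(-281040) = -294/38809 + 281040 = 10906881066/38809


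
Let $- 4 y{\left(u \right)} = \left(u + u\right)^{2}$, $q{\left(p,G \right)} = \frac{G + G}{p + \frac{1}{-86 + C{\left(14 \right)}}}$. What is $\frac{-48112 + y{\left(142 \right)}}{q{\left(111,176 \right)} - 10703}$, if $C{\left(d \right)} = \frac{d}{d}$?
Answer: $\frac{322057892}{50471091} \approx 6.381$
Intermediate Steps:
$C{\left(d \right)} = 1$
$q{\left(p,G \right)} = \frac{2 G}{- \frac{1}{85} + p}$ ($q{\left(p,G \right)} = \frac{G + G}{p + \frac{1}{-86 + 1}} = \frac{2 G}{p + \frac{1}{-85}} = \frac{2 G}{p - \frac{1}{85}} = \frac{2 G}{- \frac{1}{85} + p}$)
$y{\left(u \right)} = - u^{2}$ ($y{\left(u \right)} = - \frac{\left(u + u\right)^{2}}{4} = - \frac{\left(2 u\right)^{2}}{4} = - \frac{4 u^{2}}{4} = - u^{2}$)
$\frac{-48112 + y{\left(142 \right)}}{q{\left(111,176 \right)} - 10703} = \frac{-48112 - 142^{2}}{170 \cdot 176 \frac{1}{-1 + 85 \cdot 111} - 10703} = \frac{-48112 - 20164}{170 \cdot 176 \frac{1}{-1 + 9435} - 10703} = \frac{-48112 - 20164}{170 \cdot 176 \cdot \frac{1}{9434} - 10703} = - \frac{68276}{170 \cdot 176 \cdot \frac{1}{9434} - 10703} = - \frac{68276}{\frac{14960}{4717} - 10703} = - \frac{68276}{- \frac{50471091}{4717}} = \left(-68276\right) \left(- \frac{4717}{50471091}\right) = \frac{322057892}{50471091}$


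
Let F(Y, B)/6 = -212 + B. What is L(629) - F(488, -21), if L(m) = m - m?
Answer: 1398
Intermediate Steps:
F(Y, B) = -1272 + 6*B (F(Y, B) = 6*(-212 + B) = -1272 + 6*B)
L(m) = 0
L(629) - F(488, -21) = 0 - (-1272 + 6*(-21)) = 0 - (-1272 - 126) = 0 - 1*(-1398) = 0 + 1398 = 1398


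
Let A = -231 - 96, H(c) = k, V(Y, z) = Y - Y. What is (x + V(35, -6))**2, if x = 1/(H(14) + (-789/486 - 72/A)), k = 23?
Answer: 311804964/145431636025 ≈ 0.0021440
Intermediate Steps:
V(Y, z) = 0
H(c) = 23
A = -327
x = 17658/381355 (x = 1/(23 + (-789/486 - 72/(-327))) = 1/(23 + (-789*1/486 - 72*(-1/327))) = 1/(23 + (-263/162 + 24/109)) = 1/(23 - 24779/17658) = 1/(381355/17658) = 17658/381355 ≈ 0.046303)
(x + V(35, -6))**2 = (17658/381355 + 0)**2 = (17658/381355)**2 = 311804964/145431636025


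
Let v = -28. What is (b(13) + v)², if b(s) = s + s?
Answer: 4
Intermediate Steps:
b(s) = 2*s
(b(13) + v)² = (2*13 - 28)² = (26 - 28)² = (-2)² = 4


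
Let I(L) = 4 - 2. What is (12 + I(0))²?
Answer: 196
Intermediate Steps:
I(L) = 2
(12 + I(0))² = (12 + 2)² = 14² = 196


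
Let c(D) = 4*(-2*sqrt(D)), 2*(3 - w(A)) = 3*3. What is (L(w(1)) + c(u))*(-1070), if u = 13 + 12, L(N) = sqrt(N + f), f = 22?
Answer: 42800 - 535*sqrt(82) ≈ 37955.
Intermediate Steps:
w(A) = -3/2 (w(A) = 3 - 3*3/2 = 3 - 1/2*9 = 3 - 9/2 = -3/2)
L(N) = sqrt(22 + N) (L(N) = sqrt(N + 22) = sqrt(22 + N))
u = 25
c(D) = -8*sqrt(D)
(L(w(1)) + c(u))*(-1070) = (sqrt(22 - 3/2) - 8*sqrt(25))*(-1070) = (sqrt(41/2) - 8*5)*(-1070) = (sqrt(82)/2 - 40)*(-1070) = (-40 + sqrt(82)/2)*(-1070) = 42800 - 535*sqrt(82)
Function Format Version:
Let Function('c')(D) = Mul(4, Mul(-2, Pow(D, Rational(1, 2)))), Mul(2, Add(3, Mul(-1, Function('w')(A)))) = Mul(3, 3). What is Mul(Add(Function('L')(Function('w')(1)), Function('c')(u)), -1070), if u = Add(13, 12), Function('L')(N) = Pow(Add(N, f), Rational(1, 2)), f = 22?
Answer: Add(42800, Mul(-535, Pow(82, Rational(1, 2)))) ≈ 37955.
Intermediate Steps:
Function('w')(A) = Rational(-3, 2) (Function('w')(A) = Add(3, Mul(Rational(-1, 2), Mul(3, 3))) = Add(3, Mul(Rational(-1, 2), 9)) = Add(3, Rational(-9, 2)) = Rational(-3, 2))
Function('L')(N) = Pow(Add(22, N), Rational(1, 2)) (Function('L')(N) = Pow(Add(N, 22), Rational(1, 2)) = Pow(Add(22, N), Rational(1, 2)))
u = 25
Function('c')(D) = Mul(-8, Pow(D, Rational(1, 2)))
Mul(Add(Function('L')(Function('w')(1)), Function('c')(u)), -1070) = Mul(Add(Pow(Add(22, Rational(-3, 2)), Rational(1, 2)), Mul(-8, Pow(25, Rational(1, 2)))), -1070) = Mul(Add(Pow(Rational(41, 2), Rational(1, 2)), Mul(-8, 5)), -1070) = Mul(Add(Mul(Rational(1, 2), Pow(82, Rational(1, 2))), -40), -1070) = Mul(Add(-40, Mul(Rational(1, 2), Pow(82, Rational(1, 2)))), -1070) = Add(42800, Mul(-535, Pow(82, Rational(1, 2))))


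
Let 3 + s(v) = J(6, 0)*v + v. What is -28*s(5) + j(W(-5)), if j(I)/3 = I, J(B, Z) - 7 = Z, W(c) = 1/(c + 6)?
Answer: -1033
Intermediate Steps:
W(c) = 1/(6 + c)
J(B, Z) = 7 + Z
j(I) = 3*I
s(v) = -3 + 8*v (s(v) = -3 + ((7 + 0)*v + v) = -3 + (7*v + v) = -3 + 8*v)
-28*s(5) + j(W(-5)) = -28*(-3 + 8*5) + 3/(6 - 5) = -28*(-3 + 40) + 3/1 = -28*37 + 3*1 = -1036 + 3 = -1033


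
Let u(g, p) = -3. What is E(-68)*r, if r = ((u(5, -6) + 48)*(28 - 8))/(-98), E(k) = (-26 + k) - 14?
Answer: 48600/49 ≈ 991.84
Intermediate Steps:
E(k) = -40 + k
r = -450/49 (r = ((-3 + 48)*(28 - 8))/(-98) = (45*20)*(-1/98) = 900*(-1/98) = -450/49 ≈ -9.1837)
E(-68)*r = (-40 - 68)*(-450/49) = -108*(-450/49) = 48600/49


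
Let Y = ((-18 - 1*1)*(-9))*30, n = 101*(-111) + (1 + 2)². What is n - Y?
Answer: -16332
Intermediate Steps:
n = -11202 (n = -11211 + 3² = -11211 + 9 = -11202)
Y = 5130 (Y = ((-18 - 1)*(-9))*30 = -19*(-9)*30 = 171*30 = 5130)
n - Y = -11202 - 1*5130 = -11202 - 5130 = -16332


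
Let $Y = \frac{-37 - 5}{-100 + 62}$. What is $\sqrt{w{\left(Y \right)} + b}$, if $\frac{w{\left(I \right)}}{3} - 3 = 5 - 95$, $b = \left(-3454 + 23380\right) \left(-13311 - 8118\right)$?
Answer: $3 i \sqrt{47443835} \approx 20664.0 i$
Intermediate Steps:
$b = -426994254$ ($b = 19926 \left(-21429\right) = -426994254$)
$Y = \frac{21}{19}$ ($Y = - \frac{42}{-38} = \left(-42\right) \left(- \frac{1}{38}\right) = \frac{21}{19} \approx 1.1053$)
$w{\left(I \right)} = -261$ ($w{\left(I \right)} = 9 + 3 \left(5 - 95\right) = 9 + 3 \left(-90\right) = 9 - 270 = -261$)
$\sqrt{w{\left(Y \right)} + b} = \sqrt{-261 - 426994254} = \sqrt{-426994515} = 3 i \sqrt{47443835}$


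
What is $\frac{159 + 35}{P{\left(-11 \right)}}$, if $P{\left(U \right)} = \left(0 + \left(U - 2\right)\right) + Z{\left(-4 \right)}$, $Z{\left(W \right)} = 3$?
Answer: $- \frac{97}{5} \approx -19.4$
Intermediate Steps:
$P{\left(U \right)} = 1 + U$ ($P{\left(U \right)} = \left(0 + \left(U - 2\right)\right) + 3 = \left(0 + \left(-2 + U\right)\right) + 3 = \left(-2 + U\right) + 3 = 1 + U$)
$\frac{159 + 35}{P{\left(-11 \right)}} = \frac{159 + 35}{1 - 11} = \frac{194}{-10} = 194 \left(- \frac{1}{10}\right) = - \frac{97}{5}$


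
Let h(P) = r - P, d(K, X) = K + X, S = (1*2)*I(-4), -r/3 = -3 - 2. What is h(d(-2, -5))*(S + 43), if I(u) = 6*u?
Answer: -110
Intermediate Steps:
r = 15 (r = -3*(-3 - 2) = -3*(-5) = 15)
S = -48 (S = (1*2)*(6*(-4)) = 2*(-24) = -48)
h(P) = 15 - P
h(d(-2, -5))*(S + 43) = (15 - (-2 - 5))*(-48 + 43) = (15 - 1*(-7))*(-5) = (15 + 7)*(-5) = 22*(-5) = -110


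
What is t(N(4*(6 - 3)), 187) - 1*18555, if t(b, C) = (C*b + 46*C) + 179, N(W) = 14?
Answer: -7156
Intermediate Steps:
t(b, C) = 179 + 46*C + C*b (t(b, C) = (46*C + C*b) + 179 = 179 + 46*C + C*b)
t(N(4*(6 - 3)), 187) - 1*18555 = (179 + 46*187 + 187*14) - 1*18555 = (179 + 8602 + 2618) - 18555 = 11399 - 18555 = -7156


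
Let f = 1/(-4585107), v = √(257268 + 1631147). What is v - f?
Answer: 1/4585107 + √1888415 ≈ 1374.2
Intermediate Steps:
v = √1888415 ≈ 1374.2
f = -1/4585107 ≈ -2.1810e-7
v - f = √1888415 - 1*(-1/4585107) = √1888415 + 1/4585107 = 1/4585107 + √1888415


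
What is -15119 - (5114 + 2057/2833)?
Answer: -57322146/2833 ≈ -20234.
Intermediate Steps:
-15119 - (5114 + 2057/2833) = -15119 - 1*14490019/2833 = -15119 - 14490019/2833 = -57322146/2833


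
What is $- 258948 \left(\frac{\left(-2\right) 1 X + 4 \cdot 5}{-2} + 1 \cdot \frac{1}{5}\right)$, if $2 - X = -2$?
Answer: $\frac{7509492}{5} \approx 1.5019 \cdot 10^{6}$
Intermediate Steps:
$X = 4$ ($X = 2 - -2 = 2 + 2 = 4$)
$- 258948 \left(\frac{\left(-2\right) 1 X + 4 \cdot 5}{-2} + 1 \cdot \frac{1}{5}\right) = - 258948 \left(\frac{\left(-2\right) 1 \cdot 4 + 4 \cdot 5}{-2} + 1 \cdot \frac{1}{5}\right) = - 258948 \left(\left(\left(-2\right) 4 + 20\right) \left(- \frac{1}{2}\right) + 1 \cdot \frac{1}{5}\right) = - 258948 \left(\left(-8 + 20\right) \left(- \frac{1}{2}\right) + \frac{1}{5}\right) = - 258948 \left(12 \left(- \frac{1}{2}\right) + \frac{1}{5}\right) = - 258948 \left(-6 + \frac{1}{5}\right) = \left(-258948\right) \left(- \frac{29}{5}\right) = \frac{7509492}{5}$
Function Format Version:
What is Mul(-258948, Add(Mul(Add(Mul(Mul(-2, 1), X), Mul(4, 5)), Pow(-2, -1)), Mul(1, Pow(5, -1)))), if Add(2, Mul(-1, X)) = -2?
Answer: Rational(7509492, 5) ≈ 1.5019e+6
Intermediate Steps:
X = 4 (X = Add(2, Mul(-1, -2)) = Add(2, 2) = 4)
Mul(-258948, Add(Mul(Add(Mul(Mul(-2, 1), X), Mul(4, 5)), Pow(-2, -1)), Mul(1, Pow(5, -1)))) = Mul(-258948, Add(Mul(Add(Mul(Mul(-2, 1), 4), Mul(4, 5)), Pow(-2, -1)), Mul(1, Pow(5, -1)))) = Mul(-258948, Add(Mul(Add(Mul(-2, 4), 20), Rational(-1, 2)), Mul(1, Rational(1, 5)))) = Mul(-258948, Add(Mul(Add(-8, 20), Rational(-1, 2)), Rational(1, 5))) = Mul(-258948, Add(Mul(12, Rational(-1, 2)), Rational(1, 5))) = Mul(-258948, Add(-6, Rational(1, 5))) = Mul(-258948, Rational(-29, 5)) = Rational(7509492, 5)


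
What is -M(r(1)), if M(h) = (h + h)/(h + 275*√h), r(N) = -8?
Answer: -16/75633 - 1100*I*√2/75633 ≈ -0.00021155 - 0.020568*I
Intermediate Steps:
M(h) = 2*h/(h + 275*√h) (M(h) = (2*h)/(h + 275*√h) = 2*h/(h + 275*√h))
-M(r(1)) = -2*(-8)/(-8 + 275*√(-8)) = -2*(-8)/(-8 + 275*(2*I*√2)) = -2*(-8)/(-8 + 550*I*√2) = -(-16)/(-8 + 550*I*√2) = 16/(-8 + 550*I*√2)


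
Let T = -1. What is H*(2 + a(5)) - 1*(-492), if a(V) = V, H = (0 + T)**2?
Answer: 499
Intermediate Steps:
H = 1 (H = (0 - 1)**2 = (-1)**2 = 1)
H*(2 + a(5)) - 1*(-492) = 1*(2 + 5) - 1*(-492) = 1*7 + 492 = 7 + 492 = 499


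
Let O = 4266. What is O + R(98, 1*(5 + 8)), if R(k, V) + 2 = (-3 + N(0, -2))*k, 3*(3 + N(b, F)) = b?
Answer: 3676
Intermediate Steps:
N(b, F) = -3 + b/3
R(k, V) = -2 - 6*k (R(k, V) = -2 + (-3 + (-3 + (⅓)*0))*k = -2 + (-3 + (-3 + 0))*k = -2 + (-3 - 3)*k = -2 - 6*k)
O + R(98, 1*(5 + 8)) = 4266 + (-2 - 6*98) = 4266 + (-2 - 588) = 4266 - 590 = 3676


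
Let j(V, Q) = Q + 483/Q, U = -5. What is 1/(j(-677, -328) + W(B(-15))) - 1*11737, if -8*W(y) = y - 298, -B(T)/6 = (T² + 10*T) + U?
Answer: -922868901/78629 ≈ -11737.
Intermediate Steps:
B(T) = 30 - 60*T - 6*T² (B(T) = -6*((T² + 10*T) - 5) = -6*(-5 + T² + 10*T) = 30 - 60*T - 6*T²)
W(y) = 149/4 - y/8 (W(y) = -(y - 298)/8 = -(-298 + y)/8 = 149/4 - y/8)
1/(j(-677, -328) + W(B(-15))) - 1*11737 = 1/((-328 + 483/(-328)) + (149/4 - (30 - 60*(-15) - 6*(-15)²)/8)) - 1*11737 = 1/((-328 + 483*(-1/328)) + (149/4 - (30 + 900 - 6*225)/8)) - 11737 = 1/((-328 - 483/328) + (149/4 - (30 + 900 - 1350)/8)) - 11737 = 1/(-108067/328 + (149/4 - ⅛*(-420))) - 11737 = 1/(-108067/328 + (149/4 + 105/2)) - 11737 = 1/(-108067/328 + 359/4) - 11737 = 1/(-78629/328) - 11737 = -328/78629 - 11737 = -922868901/78629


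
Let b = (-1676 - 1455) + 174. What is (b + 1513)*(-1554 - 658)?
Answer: 3194128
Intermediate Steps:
b = -2957 (b = -3131 + 174 = -2957)
(b + 1513)*(-1554 - 658) = (-2957 + 1513)*(-1554 - 658) = -1444*(-2212) = 3194128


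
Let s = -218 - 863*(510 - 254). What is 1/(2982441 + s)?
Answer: 1/2761295 ≈ 3.6215e-7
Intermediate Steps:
s = -221146 (s = -218 - 863*256 = -218 - 220928 = -221146)
1/(2982441 + s) = 1/(2982441 - 221146) = 1/2761295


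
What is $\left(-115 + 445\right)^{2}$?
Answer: $108900$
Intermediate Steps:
$\left(-115 + 445\right)^{2} = 330^{2} = 108900$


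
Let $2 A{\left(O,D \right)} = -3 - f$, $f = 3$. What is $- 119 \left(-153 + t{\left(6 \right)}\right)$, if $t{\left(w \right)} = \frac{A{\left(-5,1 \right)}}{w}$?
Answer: $\frac{36533}{2} \approx 18267.0$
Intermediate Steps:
$A{\left(O,D \right)} = -3$ ($A{\left(O,D \right)} = \frac{-3 - 3}{2} = \frac{1}{2} \left(-6\right) = -3$)
$t{\left(w \right)} = - \frac{3}{w}$
$- 119 \left(-153 + t{\left(6 \right)}\right) = - 119 \left(-153 - \frac{3}{6}\right) = - 119 \left(-153 - \frac{1}{2}\right) = \left(-119\right) \left(- \frac{307}{2}\right) = \frac{36533}{2}$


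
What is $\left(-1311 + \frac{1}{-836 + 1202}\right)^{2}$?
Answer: $\frac{230232030625}{133956} \approx 1.7187 \cdot 10^{6}$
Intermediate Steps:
$\left(-1311 + \frac{1}{-836 + 1202}\right)^{2} = \left(-1311 + \frac{1}{366}\right)^{2} = \left(- \frac{479825}{366}\right)^{2} = \frac{230232030625}{133956}$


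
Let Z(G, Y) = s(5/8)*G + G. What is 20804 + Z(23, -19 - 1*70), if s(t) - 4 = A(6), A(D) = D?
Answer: 21057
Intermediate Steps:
s(t) = 10 (s(t) = 4 + 6 = 10)
Z(G, Y) = 11*G (Z(G, Y) = 10*G + G = 11*G)
20804 + Z(23, -19 - 1*70) = 20804 + 11*23 = 20804 + 253 = 21057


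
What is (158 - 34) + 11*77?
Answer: 971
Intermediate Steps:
(158 - 34) + 11*77 = 124 + 847 = 971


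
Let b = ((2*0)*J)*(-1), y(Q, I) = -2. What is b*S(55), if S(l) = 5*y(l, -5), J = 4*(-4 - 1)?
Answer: 0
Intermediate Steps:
J = -20 (J = 4*(-5) = -20)
S(l) = -10 (S(l) = 5*(-2) = -10)
b = 0 (b = ((2*0)*(-20))*(-1) = (0*(-20))*(-1) = 0*(-1) = 0)
b*S(55) = 0*(-10) = 0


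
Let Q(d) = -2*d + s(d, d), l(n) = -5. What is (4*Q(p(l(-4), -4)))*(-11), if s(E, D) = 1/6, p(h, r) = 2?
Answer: 506/3 ≈ 168.67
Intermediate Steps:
s(E, D) = 1/6
Q(d) = 1/6 - 2*d (Q(d) = -2*d + 1/6 = 1/6 - 2*d)
(4*Q(p(l(-4), -4)))*(-11) = (4*(1/6 - 2*2))*(-11) = (4*(1/6 - 4))*(-11) = (4*(-23/6))*(-11) = -46/3*(-11) = 506/3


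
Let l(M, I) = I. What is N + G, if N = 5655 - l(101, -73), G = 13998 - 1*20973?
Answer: -1247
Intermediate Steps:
G = -6975 (G = 13998 - 20973 = -6975)
N = 5728 (N = 5655 - 1*(-73) = 5655 + 73 = 5728)
N + G = 5728 - 6975 = -1247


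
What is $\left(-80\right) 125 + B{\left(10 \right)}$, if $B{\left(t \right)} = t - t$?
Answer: $-10000$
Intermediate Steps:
$B{\left(t \right)} = 0$
$\left(-80\right) 125 + B{\left(10 \right)} = \left(-80\right) 125 + 0 = -10000 + 0 = -10000$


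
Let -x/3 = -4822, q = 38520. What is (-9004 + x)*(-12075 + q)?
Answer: 144442590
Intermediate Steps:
x = 14466 (x = -3*(-4822) = 14466)
(-9004 + x)*(-12075 + q) = (-9004 + 14466)*(-12075 + 38520) = 5462*26445 = 144442590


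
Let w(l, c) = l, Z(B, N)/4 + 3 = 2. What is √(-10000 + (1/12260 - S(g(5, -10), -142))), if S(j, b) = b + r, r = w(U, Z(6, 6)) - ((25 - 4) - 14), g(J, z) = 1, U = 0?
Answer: 3*I*√41130004315/6130 ≈ 99.252*I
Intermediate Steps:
Z(B, N) = -4 (Z(B, N) = -12 + 4*2 = -12 + 8 = -4)
r = -7 (r = 0 - ((25 - 4) - 14) = 0 - (21 - 14) = 0 - 1*7 = 0 - 7 = -7)
S(j, b) = -7 + b (S(j, b) = b - 7 = -7 + b)
√(-10000 + (1/12260 - S(g(5, -10), -142))) = √(-10000 + (1/12260 - (-7 - 142))) = √(-10000 + (1/12260 - 1*(-149))) = √(-10000 + (1/12260 + 149)) = √(-10000 + 1826741/12260) = √(-120773259/12260) = 3*I*√41130004315/6130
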